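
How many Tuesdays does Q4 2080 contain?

14

1 October 2080 is a Tuesday.
The range spans 92 days (inclusive of both endpoints).
92 = 7 × 13 + 1, so there are 13 full weeks plus 1 extra day.
Each full week contributes one Tuesday: 13 so far.
The 1 extra day is Tue — 1 of them qualifies.
Total: 13 + 1 = 14.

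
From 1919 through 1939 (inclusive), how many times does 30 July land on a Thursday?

Day of week of July 30 in each year:
1919: Wed, 1920: Fri, 1921: Sat, 1922: Sun, 1923: Mon, 1924: Wed, 1925: Thu ✓, 1926: Fri, 1927: Sat, 1928: Mon, 1929: Tue, 1930: Wed, 1931: Thu ✓, 1932: Sat, 1933: Sun, 1934: Mon, 1935: Tue, 1936: Thu ✓, 1937: Fri, 1938: Sat, 1939: Sun
Thursdays: 1925, 1931, 1936.

3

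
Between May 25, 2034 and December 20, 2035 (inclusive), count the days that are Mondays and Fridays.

164

May 25, 2034 is a Thursday.
The range spans 575 days (inclusive of both endpoints).
575 = 7 × 82 + 1, so there are 82 full weeks plus 1 extra day.
Each full week contributes 2 days from the set (Mon, Fri): 82 × 2 = 164.
The 1 extra day is Thu — none qualify.
Total: 164 + 0 = 164.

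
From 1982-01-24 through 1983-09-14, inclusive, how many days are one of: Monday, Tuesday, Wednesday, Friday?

343

1982-01-24 is a Sunday.
That's 599 days from start to end, counting both.
599 = 7 × 85 + 4, so there are 85 full weeks plus 4 extra days.
Each full week contributes 4 days from the set (Mon, Tue, Wed, Fri): 85 × 4 = 340.
The 4 extra days are Sunday, Monday, Tuesday, Wednesday — 3 of them qualify.
Total: 340 + 3 = 343.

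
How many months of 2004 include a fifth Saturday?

4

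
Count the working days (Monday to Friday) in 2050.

260

January 1, 2050 is a Saturday.
The range spans 365 days (inclusive of both endpoints).
365 = 7 × 52 + 1, so there are 52 full weeks plus 1 extra day.
Each full week contributes 5 weekdays (Mon–Fri): 52 × 5 = 260.
The 1 extra day is Sat — none qualify.
Total: 260 + 0 = 260.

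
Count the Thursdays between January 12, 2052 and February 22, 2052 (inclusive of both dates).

January 12, 2052 is a Friday.
That's 42 days from start to end, counting both.
42 = 7 × 6, so the span is exactly 6 full weeks.
Each full week contributes one Thursday: 6 so far.

6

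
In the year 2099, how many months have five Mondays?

A month has five Mondays exactly when Monday falls within its first (length − 28) days.
Jan: 31 days, starts Thu → 5 of Thu, Fri, Sat
Feb: 28 days, starts Sun → 5 of (none)
Mar: 31 days, starts Sun → 5 of Sun, Mon, Tue ✓
Apr: 30 days, starts Wed → 5 of Wed, Thu
May: 31 days, starts Fri → 5 of Fri, Sat, Sun
Jun: 30 days, starts Mon → 5 of Mon, Tue ✓
Jul: 31 days, starts Wed → 5 of Wed, Thu, Fri
Aug: 31 days, starts Sat → 5 of Sat, Sun, Mon ✓
Sep: 30 days, starts Tue → 5 of Tue, Wed
Oct: 31 days, starts Thu → 5 of Thu, Fri, Sat
Nov: 30 days, starts Sun → 5 of Sun, Mon ✓
Dec: 31 days, starts Tue → 5 of Tue, Wed, Thu
Months with five Mondays: Mar, Jun, Aug, Nov.

4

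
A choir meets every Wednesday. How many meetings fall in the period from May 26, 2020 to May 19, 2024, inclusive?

208 Wednesdays

May 26, 2020 is a Tuesday.
The range spans 1455 days (inclusive of both endpoints).
1455 = 7 × 207 + 6, so there are 207 full weeks plus 6 extra days.
Each full week contributes one Wednesday: 207 so far.
The 6 extra days are Tuesday, Wednesday, Thursday, Friday, Saturday, Sunday — 1 of them qualifies.
Total: 207 + 1 = 208.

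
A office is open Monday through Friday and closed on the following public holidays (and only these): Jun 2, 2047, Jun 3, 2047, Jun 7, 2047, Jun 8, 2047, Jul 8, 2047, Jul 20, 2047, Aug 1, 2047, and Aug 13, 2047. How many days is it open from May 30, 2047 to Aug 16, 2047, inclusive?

May 30, 2047 is a Thursday.
That's 79 days from start to end, counting both.
79 = 7 × 11 + 2, so there are 11 full weeks plus 2 extra days.
Each full week contributes 5 weekdays (Mon–Fri): 11 × 5 = 55.
The 2 extra days are Thu, Fri — 2 of them qualify.
Total: 55 + 2 = 57.
Holidays: Jun 2, 2047 (Sun); Jun 3, 2047 (Mon); Jun 7, 2047 (Fri); Jun 8, 2047 (Sat); Jul 8, 2047 (Mon); Jul 20, 2047 (Sat); Aug 1, 2047 (Thu); Aug 13, 2047 (Tue).
5 of the 8 holidays fall on weekdays; the rest are weekends and were already excluded.
Business days: 57 − 5 = 52.

52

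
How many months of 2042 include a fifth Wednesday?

5

A month has five Wednesdays exactly when Wednesday falls within its first (length − 28) days.
Jan: 31 days, starts Wed → 5 of Wed, Thu, Fri ✓
Feb: 28 days, starts Sat → 5 of (none)
Mar: 31 days, starts Sat → 5 of Sat, Sun, Mon
Apr: 30 days, starts Tue → 5 of Tue, Wed ✓
May: 31 days, starts Thu → 5 of Thu, Fri, Sat
Jun: 30 days, starts Sun → 5 of Sun, Mon
Jul: 31 days, starts Tue → 5 of Tue, Wed, Thu ✓
Aug: 31 days, starts Fri → 5 of Fri, Sat, Sun
Sep: 30 days, starts Mon → 5 of Mon, Tue
Oct: 31 days, starts Wed → 5 of Wed, Thu, Fri ✓
Nov: 30 days, starts Sat → 5 of Sat, Sun
Dec: 31 days, starts Mon → 5 of Mon, Tue, Wed ✓
Months with five Wednesdays: Jan, Apr, Jul, Oct, Dec.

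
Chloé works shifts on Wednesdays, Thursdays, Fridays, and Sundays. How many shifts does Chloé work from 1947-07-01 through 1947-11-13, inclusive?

78

1947-07-01 is a Tuesday.
That's 136 days from start to end, counting both.
136 = 7 × 19 + 3, so there are 19 full weeks plus 3 extra days.
Each full week contributes 4 days from the set (Wed, Thu, Fri, Sun): 19 × 4 = 76.
The 3 extra days are Tuesday, Wednesday, Thursday — 2 of them qualify.
Total: 76 + 2 = 78.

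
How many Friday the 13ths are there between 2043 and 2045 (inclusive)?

6

Friday-the-13ths by year:
2043: Feb, Mar, Nov
2044: May
2045: Jan, Oct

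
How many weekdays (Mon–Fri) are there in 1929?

1929-01-01 is a Tuesday.
That's 365 days from start to end, counting both.
365 = 7 × 52 + 1, so there are 52 full weeks plus 1 extra day.
Each full week contributes 5 weekdays (Mon–Fri): 52 × 5 = 260.
The 1 extra day is Tuesday — 1 of them qualifies.
Total: 260 + 1 = 261.

261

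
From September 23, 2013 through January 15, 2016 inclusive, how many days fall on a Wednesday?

September 23, 2013 is a Monday.
From September 23, 2013 to January 15, 2016 is 845 days inclusive.
845 = 7 × 120 + 5, so there are 120 full weeks plus 5 extra days.
Each full week contributes one Wednesday: 120 so far.
The 5 extra days are Mon, Tue, Wed, Thu, Fri — 1 of them qualifies.
Total: 120 + 1 = 121.

121 Wednesdays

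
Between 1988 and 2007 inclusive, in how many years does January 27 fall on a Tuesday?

2

Day of week of January 27 in each year:
1988: Wed, 1989: Fri, 1990: Sat, 1991: Sun, 1992: Mon, 1993: Wed, 1994: Thu, 1995: Fri, 1996: Sat, 1997: Mon, 1998: Tue ✓, 1999: Wed, 2000: Thu, 2001: Sat, 2002: Sun, 2003: Mon, 2004: Tue ✓, 2005: Thu, 2006: Fri, 2007: Sat
Tuesdays: 1998, 2004.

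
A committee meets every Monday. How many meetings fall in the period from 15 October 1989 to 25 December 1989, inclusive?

11 Mondays

15 October 1989 is a Sunday.
From 15 October 1989 to 25 December 1989 is 72 days inclusive.
72 = 7 × 10 + 2, so there are 10 full weeks plus 2 extra days.
Each full week contributes one Monday: 10 so far.
The 2 extra days are Sunday, Monday — 1 of them qualifies.
Total: 10 + 1 = 11.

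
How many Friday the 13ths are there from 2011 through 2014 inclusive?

7

Friday-the-13ths by year:
2011: May
2012: Jan, Apr, Jul
2013: Sep, Dec
2014: Jun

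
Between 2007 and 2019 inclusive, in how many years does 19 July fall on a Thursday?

Day of week of July 19 in each year:
2007: Thu ✓, 2008: Sat, 2009: Sun, 2010: Mon, 2011: Tue, 2012: Thu ✓, 2013: Fri, 2014: Sat, 2015: Sun, 2016: Tue, 2017: Wed, 2018: Thu ✓, 2019: Fri
Thursdays: 2007, 2012, 2018.

3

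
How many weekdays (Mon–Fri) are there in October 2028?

2028-10-01 is a Sunday.
The range spans 31 days (inclusive of both endpoints).
31 = 7 × 4 + 3, so there are 4 full weeks plus 3 extra days.
Each full week contributes 5 weekdays (Mon–Fri): 4 × 5 = 20.
The 3 extra days are Sunday, Monday, Tuesday — 2 of them qualify.
Total: 20 + 2 = 22.

22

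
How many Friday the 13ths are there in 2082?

3

The 13th falls on a Friday when the month's 13th has weekday Fri.
Jan 13 is Tue; Feb 13 is Fri ✓; Mar 13 is Fri ✓; Apr 13 is Mon; May 13 is Wed; Jun 13 is Sat; Jul 13 is Mon; Aug 13 is Thu; Sep 13 is Sun; Oct 13 is Tue; Nov 13 is Fri ✓; Dec 13 is Sun.
Friday the 13ths: Feb, Mar, Nov.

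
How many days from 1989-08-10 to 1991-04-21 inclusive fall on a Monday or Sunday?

177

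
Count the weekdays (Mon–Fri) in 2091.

January 1, 2091 is a Monday.
The range spans 365 days (inclusive of both endpoints).
365 = 7 × 52 + 1, so there are 52 full weeks plus 1 extra day.
Each full week contributes 5 weekdays (Mon–Fri): 52 × 5 = 260.
The 1 extra day is Monday — 1 of them qualifies.
Total: 260 + 1 = 261.

261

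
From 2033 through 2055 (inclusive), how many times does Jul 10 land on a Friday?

Day of week of July 10 in each year:
2033: Sun, 2034: Mon, 2035: Tue, 2036: Thu, 2037: Fri ✓, 2038: Sat, 2039: Sun, 2040: Tue, 2041: Wed, 2042: Thu, 2043: Fri ✓, 2044: Sun, 2045: Mon, 2046: Tue, 2047: Wed, 2048: Fri ✓, 2049: Sat, 2050: Sun, 2051: Mon, 2052: Wed, 2053: Thu, 2054: Fri ✓, 2055: Sat
Fridays: 2037, 2043, 2048, 2054.

4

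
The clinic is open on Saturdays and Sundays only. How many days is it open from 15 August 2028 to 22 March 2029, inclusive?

15 August 2028 is a Tuesday.
The range spans 220 days (inclusive of both endpoints).
220 = 7 × 31 + 3, so there are 31 full weeks plus 3 extra days.
Each full week contributes 2 days from the set (Sat, Sun): 31 × 2 = 62.
The 3 extra days are Tuesday, Wednesday, Thursday — none qualify.
Total: 62 + 0 = 62.

62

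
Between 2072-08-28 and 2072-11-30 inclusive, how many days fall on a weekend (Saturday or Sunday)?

2072-08-28 is a Sunday.
That's 95 days from start to end, counting both.
95 = 7 × 13 + 4, so there are 13 full weeks plus 4 extra days.
Each full week contributes 2 weekend days (Sat, Sun): 13 × 2 = 26.
The 4 extra days are Sun, Mon, Tue, Wed — 1 of them qualifies.
Total: 26 + 1 = 27.

27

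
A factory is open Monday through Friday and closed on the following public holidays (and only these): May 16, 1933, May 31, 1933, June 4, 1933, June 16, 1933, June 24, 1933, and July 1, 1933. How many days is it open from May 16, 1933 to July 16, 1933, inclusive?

May 16, 1933 is a Tuesday.
The range spans 62 days (inclusive of both endpoints).
62 = 7 × 8 + 6, so there are 8 full weeks plus 6 extra days.
Each full week contributes 5 weekdays (Mon–Fri): 8 × 5 = 40.
The 6 extra days are Tue, Wed, Thu, Fri, Sat, Sun — 4 of them qualify.
Total: 40 + 4 = 44.
Holidays: May 16, 1933 (Tue); May 31, 1933 (Wed); June 4, 1933 (Sun); June 16, 1933 (Fri); June 24, 1933 (Sat); July 1, 1933 (Sat).
3 of the 6 holidays fall on weekdays; the rest are weekends and were already excluded.
Business days: 44 − 3 = 41.

41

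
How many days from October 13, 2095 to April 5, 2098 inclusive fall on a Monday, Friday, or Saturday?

October 13, 2095 is a Thursday.
From October 13, 2095 to April 5, 2098 is 906 days inclusive.
906 = 7 × 129 + 3, so there are 129 full weeks plus 3 extra days.
Each full week contributes 3 days from the set (Mon, Fri, Sat): 129 × 3 = 387.
The 3 extra days are Thu, Fri, Sat — 2 of them qualify.
Total: 387 + 2 = 389.

389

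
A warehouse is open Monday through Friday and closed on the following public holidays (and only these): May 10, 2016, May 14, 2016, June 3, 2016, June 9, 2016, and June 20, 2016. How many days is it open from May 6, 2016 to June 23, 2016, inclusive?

May 6, 2016 is a Friday.
The range spans 49 days (inclusive of both endpoints).
49 = 7 × 7, so the span is exactly 7 full weeks.
Each full week contributes 5 weekdays (Mon–Fri): 7 × 5 = 35.
Total: 35.
Holidays: May 10, 2016 (Tue); May 14, 2016 (Sat); June 3, 2016 (Fri); June 9, 2016 (Thu); June 20, 2016 (Mon).
4 of the 5 holidays fall on weekdays; the rest are weekends and were already excluded.
Business days: 35 − 4 = 31.

31 business days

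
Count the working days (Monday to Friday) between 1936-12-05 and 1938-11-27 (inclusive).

1936-12-05 is a Saturday.
The range spans 723 days (inclusive of both endpoints).
723 = 7 × 103 + 2, so there are 103 full weeks plus 2 extra days.
Each full week contributes 5 weekdays (Mon–Fri): 103 × 5 = 515.
The 2 extra days are Saturday, Sunday — none qualify.
Total: 515 + 0 = 515.

515 weekdays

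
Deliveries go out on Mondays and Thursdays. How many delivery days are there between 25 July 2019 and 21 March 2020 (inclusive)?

25 July 2019 is a Thursday.
That's 241 days from start to end, counting both.
241 = 7 × 34 + 3, so there are 34 full weeks plus 3 extra days.
Each full week contributes 2 days from the set (Mon, Thu): 34 × 2 = 68.
The 3 extra days are Thursday, Friday, Saturday — 1 of them qualifies.
Total: 68 + 1 = 69.

69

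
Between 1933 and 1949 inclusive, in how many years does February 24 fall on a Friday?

2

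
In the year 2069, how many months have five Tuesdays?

5

A month has five Tuesdays exactly when Tuesday falls within its first (length − 28) days.
Jan: 31 days, starts Tue → 5 of Tue, Wed, Thu ✓
Feb: 28 days, starts Fri → 5 of (none)
Mar: 31 days, starts Fri → 5 of Fri, Sat, Sun
Apr: 30 days, starts Mon → 5 of Mon, Tue ✓
May: 31 days, starts Wed → 5 of Wed, Thu, Fri
Jun: 30 days, starts Sat → 5 of Sat, Sun
Jul: 31 days, starts Mon → 5 of Mon, Tue, Wed ✓
Aug: 31 days, starts Thu → 5 of Thu, Fri, Sat
Sep: 30 days, starts Sun → 5 of Sun, Mon
Oct: 31 days, starts Tue → 5 of Tue, Wed, Thu ✓
Nov: 30 days, starts Fri → 5 of Fri, Sat
Dec: 31 days, starts Sun → 5 of Sun, Mon, Tue ✓
Months with five Tuesdays: Jan, Apr, Jul, Oct, Dec.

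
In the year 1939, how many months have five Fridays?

4

A month has five Fridays exactly when Friday falls within its first (length − 28) days.
Jan: 31 days, starts Sun → 5 of Sun, Mon, Tue
Feb: 28 days, starts Wed → 5 of (none)
Mar: 31 days, starts Wed → 5 of Wed, Thu, Fri ✓
Apr: 30 days, starts Sat → 5 of Sat, Sun
May: 31 days, starts Mon → 5 of Mon, Tue, Wed
Jun: 30 days, starts Thu → 5 of Thu, Fri ✓
Jul: 31 days, starts Sat → 5 of Sat, Sun, Mon
Aug: 31 days, starts Tue → 5 of Tue, Wed, Thu
Sep: 30 days, starts Fri → 5 of Fri, Sat ✓
Oct: 31 days, starts Sun → 5 of Sun, Mon, Tue
Nov: 30 days, starts Wed → 5 of Wed, Thu
Dec: 31 days, starts Fri → 5 of Fri, Sat, Sun ✓
Months with five Fridays: Mar, Jun, Sep, Dec.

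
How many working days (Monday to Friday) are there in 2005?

January 1, 2005 is a Saturday.
That's 365 days from start to end, counting both.
365 = 7 × 52 + 1, so there are 52 full weeks plus 1 extra day.
Each full week contributes 5 weekdays (Mon–Fri): 52 × 5 = 260.
The 1 extra day is Saturday — none qualify.
Total: 260 + 0 = 260.

260 weekdays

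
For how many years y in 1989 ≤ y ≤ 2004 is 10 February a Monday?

Day of week of February 10 in each year:
1989: Fri, 1990: Sat, 1991: Sun, 1992: Mon ✓, 1993: Wed, 1994: Thu, 1995: Fri, 1996: Sat, 1997: Mon ✓, 1998: Tue, 1999: Wed, 2000: Thu, 2001: Sat, 2002: Sun, 2003: Mon ✓, 2004: Tue
Mondays: 1992, 1997, 2003.

3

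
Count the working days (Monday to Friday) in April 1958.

22

April 1, 1958 is a Tuesday.
The range spans 30 days (inclusive of both endpoints).
30 = 7 × 4 + 2, so there are 4 full weeks plus 2 extra days.
Each full week contributes 5 weekdays (Mon–Fri): 4 × 5 = 20.
The 2 extra days are Tuesday, Wednesday — 2 of them qualify.
Total: 20 + 2 = 22.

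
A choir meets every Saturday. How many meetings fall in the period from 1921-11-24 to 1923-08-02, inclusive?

88 Saturdays

1921-11-24 is a Thursday.
From 1921-11-24 to 1923-08-02 is 617 days inclusive.
617 = 7 × 88 + 1, so there are 88 full weeks plus 1 extra day.
Each full week contributes one Saturday: 88 so far.
The 1 extra day is Thu — none qualify.
Total: 88 + 0 = 88.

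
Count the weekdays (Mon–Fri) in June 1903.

Jun 1, 1903 is a Monday.
The range spans 30 days (inclusive of both endpoints).
30 = 7 × 4 + 2, so there are 4 full weeks plus 2 extra days.
Each full week contributes 5 weekdays (Mon–Fri): 4 × 5 = 20.
The 2 extra days are Monday, Tuesday — 2 of them qualify.
Total: 20 + 2 = 22.

22 weekdays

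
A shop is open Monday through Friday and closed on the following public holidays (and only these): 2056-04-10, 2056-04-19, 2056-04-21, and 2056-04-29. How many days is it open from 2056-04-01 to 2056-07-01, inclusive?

2056-04-01 is a Saturday.
The range spans 92 days (inclusive of both endpoints).
92 = 7 × 13 + 1, so there are 13 full weeks plus 1 extra day.
Each full week contributes 5 weekdays (Mon–Fri): 13 × 5 = 65.
The 1 extra day is Saturday — none qualify.
Total: 65 + 0 = 65.
Holidays: 2056-04-10 (Mon); 2056-04-19 (Wed); 2056-04-21 (Fri); 2056-04-29 (Sat).
3 of the 4 holidays fall on weekdays; the rest are weekends and were already excluded.
Business days: 65 − 3 = 62.

62 business days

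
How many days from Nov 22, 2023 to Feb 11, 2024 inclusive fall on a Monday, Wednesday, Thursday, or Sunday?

47

Nov 22, 2023 is a Wednesday.
From Nov 22, 2023 to Feb 11, 2024 is 82 days inclusive.
82 = 7 × 11 + 5, so there are 11 full weeks plus 5 extra days.
Each full week contributes 4 days from the set (Mon, Wed, Thu, Sun): 11 × 4 = 44.
The 5 extra days are Wednesday, Thursday, Friday, Saturday, Sunday — 3 of them qualify.
Total: 44 + 3 = 47.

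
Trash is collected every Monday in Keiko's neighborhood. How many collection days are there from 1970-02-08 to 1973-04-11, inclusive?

166

1970-02-08 is a Sunday.
The range spans 1159 days (inclusive of both endpoints).
1159 = 7 × 165 + 4, so there are 165 full weeks plus 4 extra days.
Each full week contributes one Monday: 165 so far.
The 4 extra days are Sun, Mon, Tue, Wed — 1 of them qualifies.
Total: 165 + 1 = 166.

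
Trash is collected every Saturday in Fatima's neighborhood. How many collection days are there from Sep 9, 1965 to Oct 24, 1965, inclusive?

Sep 9, 1965 is a Thursday.
That's 46 days from start to end, counting both.
46 = 7 × 6 + 4, so there are 6 full weeks plus 4 extra days.
Each full week contributes one Saturday: 6 so far.
The 4 extra days are Thu, Fri, Sat, Sun — 1 of them qualifies.
Total: 6 + 1 = 7.

7 Saturdays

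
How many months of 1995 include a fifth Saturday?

4

A month has five Saturdays exactly when Saturday falls within its first (length − 28) days.
Jan: 31 days, starts Sun → 5 of Sun, Mon, Tue
Feb: 28 days, starts Wed → 5 of (none)
Mar: 31 days, starts Wed → 5 of Wed, Thu, Fri
Apr: 30 days, starts Sat → 5 of Sat, Sun ✓
May: 31 days, starts Mon → 5 of Mon, Tue, Wed
Jun: 30 days, starts Thu → 5 of Thu, Fri
Jul: 31 days, starts Sat → 5 of Sat, Sun, Mon ✓
Aug: 31 days, starts Tue → 5 of Tue, Wed, Thu
Sep: 30 days, starts Fri → 5 of Fri, Sat ✓
Oct: 31 days, starts Sun → 5 of Sun, Mon, Tue
Nov: 30 days, starts Wed → 5 of Wed, Thu
Dec: 31 days, starts Fri → 5 of Fri, Sat, Sun ✓
Months with five Saturdays: Apr, Jul, Sep, Dec.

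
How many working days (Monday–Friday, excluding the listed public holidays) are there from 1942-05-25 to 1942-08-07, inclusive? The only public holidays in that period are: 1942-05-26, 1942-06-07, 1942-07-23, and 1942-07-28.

52

1942-05-25 is a Monday.
That's 75 days from start to end, counting both.
75 = 7 × 10 + 5, so there are 10 full weeks plus 5 extra days.
Each full week contributes 5 weekdays (Mon–Fri): 10 × 5 = 50.
The 5 extra days are Mon, Tue, Wed, Thu, Fri — 5 of them qualify.
Total: 50 + 5 = 55.
Holidays: 1942-05-26 (Tue); 1942-06-07 (Sun); 1942-07-23 (Thu); 1942-07-28 (Tue).
3 of the 4 holidays fall on weekdays; the rest are weekends and were already excluded.
Business days: 55 − 3 = 52.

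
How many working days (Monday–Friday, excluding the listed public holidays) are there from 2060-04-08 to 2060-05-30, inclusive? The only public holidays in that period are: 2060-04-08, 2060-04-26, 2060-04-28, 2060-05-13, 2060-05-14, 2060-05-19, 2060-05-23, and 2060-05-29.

2060-04-08 is a Thursday.
That's 53 days from start to end, counting both.
53 = 7 × 7 + 4, so there are 7 full weeks plus 4 extra days.
Each full week contributes 5 weekdays (Mon–Fri): 7 × 5 = 35.
The 4 extra days are Thu, Fri, Sat, Sun — 2 of them qualify.
Total: 35 + 2 = 37.
Holidays: 2060-04-08 (Thu); 2060-04-26 (Mon); 2060-04-28 (Wed); 2060-05-13 (Thu); 2060-05-14 (Fri); 2060-05-19 (Wed); 2060-05-23 (Sun); 2060-05-29 (Sat).
6 of the 8 holidays fall on weekdays; the rest are weekends and were already excluded.
Business days: 37 − 6 = 31.

31 working days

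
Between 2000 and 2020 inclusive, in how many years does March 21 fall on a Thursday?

Day of week of March 21 in each year:
2000: Tue, 2001: Wed, 2002: Thu ✓, 2003: Fri, 2004: Sun, 2005: Mon, 2006: Tue, 2007: Wed, 2008: Fri, 2009: Sat, 2010: Sun, 2011: Mon, 2012: Wed, 2013: Thu ✓, 2014: Fri, 2015: Sat, 2016: Mon, 2017: Tue, 2018: Wed, 2019: Thu ✓, 2020: Sat
Thursdays: 2002, 2013, 2019.

3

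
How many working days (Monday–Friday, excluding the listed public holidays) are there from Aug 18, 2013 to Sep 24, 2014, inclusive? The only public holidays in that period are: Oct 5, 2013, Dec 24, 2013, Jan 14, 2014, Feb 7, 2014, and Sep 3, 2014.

Aug 18, 2013 is a Sunday.
That's 403 days from start to end, counting both.
403 = 7 × 57 + 4, so there are 57 full weeks plus 4 extra days.
Each full week contributes 5 weekdays (Mon–Fri): 57 × 5 = 285.
The 4 extra days are Sunday, Monday, Tuesday, Wednesday — 3 of them qualify.
Total: 285 + 3 = 288.
Holidays: Oct 5, 2013 (Sat); Dec 24, 2013 (Tue); Jan 14, 2014 (Tue); Feb 7, 2014 (Fri); Sep 3, 2014 (Wed).
4 of the 5 holidays fall on weekdays; the rest are weekends and were already excluded.
Business days: 288 − 4 = 284.

284 working days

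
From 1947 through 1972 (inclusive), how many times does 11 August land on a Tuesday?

4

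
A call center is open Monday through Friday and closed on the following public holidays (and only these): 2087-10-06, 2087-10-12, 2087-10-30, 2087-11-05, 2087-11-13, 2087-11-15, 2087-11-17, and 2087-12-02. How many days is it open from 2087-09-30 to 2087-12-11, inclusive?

47

2087-09-30 is a Tuesday.
That's 73 days from start to end, counting both.
73 = 7 × 10 + 3, so there are 10 full weeks plus 3 extra days.
Each full week contributes 5 weekdays (Mon–Fri): 10 × 5 = 50.
The 3 extra days are Tuesday, Wednesday, Thursday — 3 of them qualify.
Total: 50 + 3 = 53.
Holidays: 2087-10-06 (Mon); 2087-10-12 (Sun); 2087-10-30 (Thu); 2087-11-05 (Wed); 2087-11-13 (Thu); 2087-11-15 (Sat); 2087-11-17 (Mon); 2087-12-02 (Tue).
6 of the 8 holidays fall on weekdays; the rest are weekends and were already excluded.
Business days: 53 − 6 = 47.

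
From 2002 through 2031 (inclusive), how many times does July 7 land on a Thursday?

4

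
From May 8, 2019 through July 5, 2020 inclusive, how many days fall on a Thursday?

May 8, 2019 is a Wednesday.
From May 8, 2019 to July 5, 2020 is 425 days inclusive.
425 = 7 × 60 + 5, so there are 60 full weeks plus 5 extra days.
Each full week contributes one Thursday: 60 so far.
The 5 extra days are Wednesday, Thursday, Friday, Saturday, Sunday — 1 of them qualifies.
Total: 60 + 1 = 61.

61 Thursdays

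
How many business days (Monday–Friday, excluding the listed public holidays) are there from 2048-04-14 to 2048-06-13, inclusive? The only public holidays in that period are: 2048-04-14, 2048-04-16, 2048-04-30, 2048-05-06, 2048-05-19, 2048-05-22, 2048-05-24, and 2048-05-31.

38

2048-04-14 is a Tuesday.
That's 61 days from start to end, counting both.
61 = 7 × 8 + 5, so there are 8 full weeks plus 5 extra days.
Each full week contributes 5 weekdays (Mon–Fri): 8 × 5 = 40.
The 5 extra days are Tuesday, Wednesday, Thursday, Friday, Saturday — 4 of them qualify.
Total: 40 + 4 = 44.
Holidays: 2048-04-14 (Tue); 2048-04-16 (Thu); 2048-04-30 (Thu); 2048-05-06 (Wed); 2048-05-19 (Tue); 2048-05-22 (Fri); 2048-05-24 (Sun); 2048-05-31 (Sun).
6 of the 8 holidays fall on weekdays; the rest are weekends and were already excluded.
Business days: 44 − 6 = 38.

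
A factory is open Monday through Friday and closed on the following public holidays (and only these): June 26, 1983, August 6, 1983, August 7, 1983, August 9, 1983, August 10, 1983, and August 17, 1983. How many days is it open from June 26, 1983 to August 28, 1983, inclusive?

June 26, 1983 is a Sunday.
That's 64 days from start to end, counting both.
64 = 7 × 9 + 1, so there are 9 full weeks plus 1 extra day.
Each full week contributes 5 weekdays (Mon–Fri): 9 × 5 = 45.
The 1 extra day is Sunday — none qualify.
Total: 45 + 0 = 45.
Holidays: June 26, 1983 (Sun); August 6, 1983 (Sat); August 7, 1983 (Sun); August 9, 1983 (Tue); August 10, 1983 (Wed); August 17, 1983 (Wed).
3 of the 6 holidays fall on weekdays; the rest are weekends and were already excluded.
Business days: 45 − 3 = 42.

42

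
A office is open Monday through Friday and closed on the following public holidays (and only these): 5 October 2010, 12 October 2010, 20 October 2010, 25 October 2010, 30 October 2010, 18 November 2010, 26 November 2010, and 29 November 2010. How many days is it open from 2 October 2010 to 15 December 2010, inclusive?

2 October 2010 is a Saturday.
That's 75 days from start to end, counting both.
75 = 7 × 10 + 5, so there are 10 full weeks plus 5 extra days.
Each full week contributes 5 weekdays (Mon–Fri): 10 × 5 = 50.
The 5 extra days are Saturday, Sunday, Monday, Tuesday, Wednesday — 3 of them qualify.
Total: 50 + 3 = 53.
Holidays: 5 October 2010 (Tue); 12 October 2010 (Tue); 20 October 2010 (Wed); 25 October 2010 (Mon); 30 October 2010 (Sat); 18 November 2010 (Thu); 26 November 2010 (Fri); 29 November 2010 (Mon).
7 of the 8 holidays fall on weekdays; the rest are weekends and were already excluded.
Business days: 53 − 7 = 46.

46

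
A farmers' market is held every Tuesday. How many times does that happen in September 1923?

4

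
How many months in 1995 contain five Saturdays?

4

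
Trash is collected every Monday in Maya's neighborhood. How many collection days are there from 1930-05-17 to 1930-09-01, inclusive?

16 Mondays

1930-05-17 is a Saturday.
From 1930-05-17 to 1930-09-01 is 108 days inclusive.
108 = 7 × 15 + 3, so there are 15 full weeks plus 3 extra days.
Each full week contributes one Monday: 15 so far.
The 3 extra days are Saturday, Sunday, Monday — 1 of them qualifies.
Total: 15 + 1 = 16.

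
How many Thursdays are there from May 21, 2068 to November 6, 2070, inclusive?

129 Thursdays

May 21, 2068 is a Monday.
That's 900 days from start to end, counting both.
900 = 7 × 128 + 4, so there are 128 full weeks plus 4 extra days.
Each full week contributes one Thursday: 128 so far.
The 4 extra days are Monday, Tuesday, Wednesday, Thursday — 1 of them qualifies.
Total: 128 + 1 = 129.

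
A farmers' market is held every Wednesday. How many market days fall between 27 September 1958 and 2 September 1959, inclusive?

27 September 1958 is a Saturday.
That's 341 days from start to end, counting both.
341 = 7 × 48 + 5, so there are 48 full weeks plus 5 extra days.
Each full week contributes one Wednesday: 48 so far.
The 5 extra days are Saturday, Sunday, Monday, Tuesday, Wednesday — 1 of them qualifies.
Total: 48 + 1 = 49.

49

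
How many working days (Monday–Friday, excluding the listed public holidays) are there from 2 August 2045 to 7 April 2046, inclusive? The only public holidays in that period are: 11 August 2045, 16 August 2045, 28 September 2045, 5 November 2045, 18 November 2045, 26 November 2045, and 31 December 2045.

2 August 2045 is a Wednesday.
From 2 August 2045 to 7 April 2046 is 249 days inclusive.
249 = 7 × 35 + 4, so there are 35 full weeks plus 4 extra days.
Each full week contributes 5 weekdays (Mon–Fri): 35 × 5 = 175.
The 4 extra days are Wednesday, Thursday, Friday, Saturday — 3 of them qualify.
Total: 175 + 3 = 178.
Holidays: 11 August 2045 (Fri); 16 August 2045 (Wed); 28 September 2045 (Thu); 5 November 2045 (Sun); 18 November 2045 (Sat); 26 November 2045 (Sun); 31 December 2045 (Sun).
3 of the 7 holidays fall on weekdays; the rest are weekends and were already excluded.
Business days: 178 − 3 = 175.

175 working days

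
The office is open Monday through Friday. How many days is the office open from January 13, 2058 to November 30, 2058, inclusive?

230

January 13, 2058 is a Sunday.
That's 322 days from start to end, counting both.
322 = 7 × 46, so the span is exactly 46 full weeks.
Each full week contributes 5 weekdays (Mon–Fri): 46 × 5 = 230.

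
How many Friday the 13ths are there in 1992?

2

The 13th falls on a Friday when the month's 13th has weekday Fri.
Jan 13 is Mon; Feb 13 is Thu; Mar 13 is Fri ✓; Apr 13 is Mon; May 13 is Wed; Jun 13 is Sat; Jul 13 is Mon; Aug 13 is Thu; Sep 13 is Sun; Oct 13 is Tue; Nov 13 is Fri ✓; Dec 13 is Sun.
Friday the 13ths: Mar, Nov.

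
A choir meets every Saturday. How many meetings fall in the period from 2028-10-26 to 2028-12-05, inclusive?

6 Saturdays

2028-10-26 is a Thursday.
The range spans 41 days (inclusive of both endpoints).
41 = 7 × 5 + 6, so there are 5 full weeks plus 6 extra days.
Each full week contributes one Saturday: 5 so far.
The 6 extra days are Thursday, Friday, Saturday, Sunday, Monday, Tuesday — 1 of them qualifies.
Total: 5 + 1 = 6.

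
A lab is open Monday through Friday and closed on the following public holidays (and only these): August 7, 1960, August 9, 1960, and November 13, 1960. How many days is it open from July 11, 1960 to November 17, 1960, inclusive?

July 11, 1960 is a Monday.
From July 11, 1960 to November 17, 1960 is 130 days inclusive.
130 = 7 × 18 + 4, so there are 18 full weeks plus 4 extra days.
Each full week contributes 5 weekdays (Mon–Fri): 18 × 5 = 90.
The 4 extra days are Monday, Tuesday, Wednesday, Thursday — 4 of them qualify.
Total: 90 + 4 = 94.
Holidays: August 7, 1960 (Sun); August 9, 1960 (Tue); November 13, 1960 (Sun).
1 of the 3 holidays fall on weekdays; the rest are weekends and were already excluded.
Business days: 94 − 1 = 93.

93 working days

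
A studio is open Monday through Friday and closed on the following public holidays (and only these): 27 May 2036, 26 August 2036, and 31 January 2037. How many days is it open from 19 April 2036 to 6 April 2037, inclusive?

249

19 April 2036 is a Saturday.
The range spans 353 days (inclusive of both endpoints).
353 = 7 × 50 + 3, so there are 50 full weeks plus 3 extra days.
Each full week contributes 5 weekdays (Mon–Fri): 50 × 5 = 250.
The 3 extra days are Saturday, Sunday, Monday — 1 of them qualifies.
Total: 250 + 1 = 251.
Holidays: 27 May 2036 (Tue); 26 August 2036 (Tue); 31 January 2037 (Sat).
2 of the 3 holidays fall on weekdays; the rest are weekends and were already excluded.
Business days: 251 − 2 = 249.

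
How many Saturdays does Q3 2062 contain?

July 1, 2062 is a Saturday.
The range spans 92 days (inclusive of both endpoints).
92 = 7 × 13 + 1, so there are 13 full weeks plus 1 extra day.
Each full week contributes one Saturday: 13 so far.
The 1 extra day is Saturday — 1 of them qualifies.
Total: 13 + 1 = 14.

14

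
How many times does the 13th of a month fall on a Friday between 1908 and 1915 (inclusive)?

13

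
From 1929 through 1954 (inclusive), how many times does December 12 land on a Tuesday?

4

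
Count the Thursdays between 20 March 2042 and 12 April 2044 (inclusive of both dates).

20 March 2042 is a Thursday.
The range spans 755 days (inclusive of both endpoints).
755 = 7 × 107 + 6, so there are 107 full weeks plus 6 extra days.
Each full week contributes one Thursday: 107 so far.
The 6 extra days are Thursday, Friday, Saturday, Sunday, Monday, Tuesday — 1 of them qualifies.
Total: 107 + 1 = 108.

108 Thursdays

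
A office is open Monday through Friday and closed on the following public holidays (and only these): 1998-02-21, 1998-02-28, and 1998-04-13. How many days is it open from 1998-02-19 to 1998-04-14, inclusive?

1998-02-19 is a Thursday.
The range spans 55 days (inclusive of both endpoints).
55 = 7 × 7 + 6, so there are 7 full weeks plus 6 extra days.
Each full week contributes 5 weekdays (Mon–Fri): 7 × 5 = 35.
The 6 extra days are Thursday, Friday, Saturday, Sunday, Monday, Tuesday — 4 of them qualify.
Total: 35 + 4 = 39.
Holidays: 1998-02-21 (Sat); 1998-02-28 (Sat); 1998-04-13 (Mon).
1 of the 3 holidays fall on weekdays; the rest are weekends and were already excluded.
Business days: 39 − 1 = 38.

38 working days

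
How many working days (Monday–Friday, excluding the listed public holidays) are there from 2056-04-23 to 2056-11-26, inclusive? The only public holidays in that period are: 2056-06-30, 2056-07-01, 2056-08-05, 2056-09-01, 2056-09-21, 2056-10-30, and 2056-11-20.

2056-04-23 is a Sunday.
That's 218 days from start to end, counting both.
218 = 7 × 31 + 1, so there are 31 full weeks plus 1 extra day.
Each full week contributes 5 weekdays (Mon–Fri): 31 × 5 = 155.
The 1 extra day is Sun — none qualify.
Total: 155 + 0 = 155.
Holidays: 2056-06-30 (Fri); 2056-07-01 (Sat); 2056-08-05 (Sat); 2056-09-01 (Fri); 2056-09-21 (Thu); 2056-10-30 (Mon); 2056-11-20 (Mon).
5 of the 7 holidays fall on weekdays; the rest are weekends and were already excluded.
Business days: 155 − 5 = 150.

150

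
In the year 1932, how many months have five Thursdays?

4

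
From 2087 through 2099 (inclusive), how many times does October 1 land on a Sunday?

1

Day of week of October 1 in each year:
2087: Wed, 2088: Fri, 2089: Sat, 2090: Sun ✓, 2091: Mon, 2092: Wed, 2093: Thu, 2094: Fri, 2095: Sat, 2096: Mon, 2097: Tue, 2098: Wed, 2099: Thu
Sundays: 2090.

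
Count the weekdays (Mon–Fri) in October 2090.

22

1 October 2090 is a Sunday.
That's 31 days from start to end, counting both.
31 = 7 × 4 + 3, so there are 4 full weeks plus 3 extra days.
Each full week contributes 5 weekdays (Mon–Fri): 4 × 5 = 20.
The 3 extra days are Sunday, Monday, Tuesday — 2 of them qualify.
Total: 20 + 2 = 22.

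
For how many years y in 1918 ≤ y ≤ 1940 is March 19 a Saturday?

Day of week of March 19 in each year:
1918: Tue, 1919: Wed, 1920: Fri, 1921: Sat ✓, 1922: Sun, 1923: Mon, 1924: Wed, 1925: Thu, 1926: Fri, 1927: Sat ✓, 1928: Mon, 1929: Tue, 1930: Wed, 1931: Thu, 1932: Sat ✓, 1933: Sun, 1934: Mon, 1935: Tue, 1936: Thu, 1937: Fri, 1938: Sat ✓, 1939: Sun, 1940: Tue
Saturdays: 1921, 1927, 1932, 1938.

4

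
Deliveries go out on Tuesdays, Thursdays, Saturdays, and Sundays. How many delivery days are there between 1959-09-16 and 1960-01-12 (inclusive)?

1959-09-16 is a Wednesday.
That's 119 days from start to end, counting both.
119 = 7 × 17, so the span is exactly 17 full weeks.
Each full week contributes 4 days from the set (Tue, Thu, Sat, Sun): 17 × 4 = 68.
Total: 68.

68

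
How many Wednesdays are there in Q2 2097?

1 April 2097 is a Monday.
The range spans 91 days (inclusive of both endpoints).
91 = 7 × 13, so the span is exactly 13 full weeks.
Each full week contributes one Wednesday: 13 so far.

13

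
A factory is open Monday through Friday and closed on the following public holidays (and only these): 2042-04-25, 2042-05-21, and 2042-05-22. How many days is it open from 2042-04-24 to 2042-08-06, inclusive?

2042-04-24 is a Thursday.
The range spans 105 days (inclusive of both endpoints).
105 = 7 × 15, so the span is exactly 15 full weeks.
Each full week contributes 5 weekdays (Mon–Fri): 15 × 5 = 75.
Holidays: 2042-04-25 (Fri); 2042-05-21 (Wed); 2042-05-22 (Thu).
All 3 holidays fall on weekdays, so subtract 3.
Business days: 75 − 3 = 72.

72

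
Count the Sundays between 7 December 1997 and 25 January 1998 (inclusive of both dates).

8

7 December 1997 is a Sunday.
From 7 December 1997 to 25 January 1998 is 50 days inclusive.
50 = 7 × 7 + 1, so there are 7 full weeks plus 1 extra day.
Each full week contributes one Sunday: 7 so far.
The 1 extra day is Sunday — 1 of them qualifies.
Total: 7 + 1 = 8.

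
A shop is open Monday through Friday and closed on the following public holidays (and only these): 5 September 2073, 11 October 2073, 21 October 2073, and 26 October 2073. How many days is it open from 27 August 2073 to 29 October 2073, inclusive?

27 August 2073 is a Sunday.
That's 64 days from start to end, counting both.
64 = 7 × 9 + 1, so there are 9 full weeks plus 1 extra day.
Each full week contributes 5 weekdays (Mon–Fri): 9 × 5 = 45.
The 1 extra day is Sun — none qualify.
Total: 45 + 0 = 45.
Holidays: 5 September 2073 (Tue); 11 October 2073 (Wed); 21 October 2073 (Sat); 26 October 2073 (Thu).
3 of the 4 holidays fall on weekdays; the rest are weekends and were already excluded.
Business days: 45 − 3 = 42.

42 working days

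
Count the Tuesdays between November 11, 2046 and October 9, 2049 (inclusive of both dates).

152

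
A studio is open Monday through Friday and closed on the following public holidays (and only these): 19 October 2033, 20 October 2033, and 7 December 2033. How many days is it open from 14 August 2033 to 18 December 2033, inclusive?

87 working days

14 August 2033 is a Sunday.
From 14 August 2033 to 18 December 2033 is 127 days inclusive.
127 = 7 × 18 + 1, so there are 18 full weeks plus 1 extra day.
Each full week contributes 5 weekdays (Mon–Fri): 18 × 5 = 90.
The 1 extra day is Sunday — none qualify.
Total: 90 + 0 = 90.
Holidays: 19 October 2033 (Wed); 20 October 2033 (Thu); 7 December 2033 (Wed).
All 3 holidays fall on weekdays, so subtract 3.
Business days: 90 − 3 = 87.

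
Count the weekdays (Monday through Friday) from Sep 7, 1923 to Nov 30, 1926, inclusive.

843

Sep 7, 1923 is a Friday.
That's 1181 days from start to end, counting both.
1181 = 7 × 168 + 5, so there are 168 full weeks plus 5 extra days.
Each full week contributes 5 weekdays (Mon–Fri): 168 × 5 = 840.
The 5 extra days are Fri, Sat, Sun, Mon, Tue — 3 of them qualify.
Total: 840 + 3 = 843.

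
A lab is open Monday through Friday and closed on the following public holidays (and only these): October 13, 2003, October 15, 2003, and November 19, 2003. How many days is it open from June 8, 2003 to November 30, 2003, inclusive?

122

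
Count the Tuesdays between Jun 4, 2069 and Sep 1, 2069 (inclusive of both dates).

Jun 4, 2069 is a Tuesday.
That's 90 days from start to end, counting both.
90 = 7 × 12 + 6, so there are 12 full weeks plus 6 extra days.
Each full week contributes one Tuesday: 12 so far.
The 6 extra days are Tue, Wed, Thu, Fri, Sat, Sun — 1 of them qualifies.
Total: 12 + 1 = 13.

13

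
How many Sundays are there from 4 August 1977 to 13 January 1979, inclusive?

75 Sundays

4 August 1977 is a Thursday.
From 4 August 1977 to 13 January 1979 is 528 days inclusive.
528 = 7 × 75 + 3, so there are 75 full weeks plus 3 extra days.
Each full week contributes one Sunday: 75 so far.
The 3 extra days are Thursday, Friday, Saturday — none qualify.
Total: 75 + 0 = 75.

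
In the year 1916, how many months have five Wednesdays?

4

A month has five Wednesdays exactly when Wednesday falls within its first (length − 28) days.
Jan: 31 days, starts Sat → 5 of Sat, Sun, Mon
Feb: 29 days, starts Tue → 5 of Tue
Mar: 31 days, starts Wed → 5 of Wed, Thu, Fri ✓
Apr: 30 days, starts Sat → 5 of Sat, Sun
May: 31 days, starts Mon → 5 of Mon, Tue, Wed ✓
Jun: 30 days, starts Thu → 5 of Thu, Fri
Jul: 31 days, starts Sat → 5 of Sat, Sun, Mon
Aug: 31 days, starts Tue → 5 of Tue, Wed, Thu ✓
Sep: 30 days, starts Fri → 5 of Fri, Sat
Oct: 31 days, starts Sun → 5 of Sun, Mon, Tue
Nov: 30 days, starts Wed → 5 of Wed, Thu ✓
Dec: 31 days, starts Fri → 5 of Fri, Sat, Sun
Months with five Wednesdays: Mar, May, Aug, Nov.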